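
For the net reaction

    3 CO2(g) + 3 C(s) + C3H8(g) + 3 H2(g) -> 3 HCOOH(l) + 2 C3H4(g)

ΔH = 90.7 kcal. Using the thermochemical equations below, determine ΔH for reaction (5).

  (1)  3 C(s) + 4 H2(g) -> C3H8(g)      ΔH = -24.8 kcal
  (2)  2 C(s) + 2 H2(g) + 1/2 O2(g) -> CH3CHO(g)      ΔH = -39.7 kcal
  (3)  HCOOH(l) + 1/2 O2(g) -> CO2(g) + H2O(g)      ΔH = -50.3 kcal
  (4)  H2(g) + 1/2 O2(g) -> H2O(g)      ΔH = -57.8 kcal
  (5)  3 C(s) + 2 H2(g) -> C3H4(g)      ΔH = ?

ΔH = 44.2 kcal

(1) reversed (reverse to put C3H8(g) on the reactant side): +24.8 kcal
(2): not needed (CH3CHO(g) appears nowhere else).
(3) reversed and × 3 (reverse to put HCOOH(l) on the product side; ×3 to match 3 HCOOH(l) in the target): (-3)·(-50.3) = +150.9 kcal
(4) × 3: (3)·(-57.8) = -173.4 kcal
(5) × 2 (scale by 2 for the 2 C3H4(g)): contributes 2·x
+90.7 = (+24.8) + (+150.9) + (-173.4) + 2·x
x = (+90.7 − (+2.3)) / (2) = 44.2 kcal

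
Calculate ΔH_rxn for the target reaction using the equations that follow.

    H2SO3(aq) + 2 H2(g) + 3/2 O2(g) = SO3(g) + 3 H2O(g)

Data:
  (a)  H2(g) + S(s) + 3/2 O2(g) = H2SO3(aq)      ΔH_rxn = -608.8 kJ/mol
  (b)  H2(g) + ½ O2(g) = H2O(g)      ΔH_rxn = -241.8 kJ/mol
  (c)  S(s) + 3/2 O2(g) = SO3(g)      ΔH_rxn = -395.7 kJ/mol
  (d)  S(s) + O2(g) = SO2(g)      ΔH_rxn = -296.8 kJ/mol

ΔH_rxn = -512.3 kJ/mol

(a) reversed: +608.8 kJ/mol
(b) × 3: (3)·(-241.8) = -725.4 kJ/mol
(c) as written: -395.7 kJ/mol
(d): not needed.
Combining the equations, ΔH_rxn = (+608.8) + (-725.4) + (-395.7) = -512.3 kJ/mol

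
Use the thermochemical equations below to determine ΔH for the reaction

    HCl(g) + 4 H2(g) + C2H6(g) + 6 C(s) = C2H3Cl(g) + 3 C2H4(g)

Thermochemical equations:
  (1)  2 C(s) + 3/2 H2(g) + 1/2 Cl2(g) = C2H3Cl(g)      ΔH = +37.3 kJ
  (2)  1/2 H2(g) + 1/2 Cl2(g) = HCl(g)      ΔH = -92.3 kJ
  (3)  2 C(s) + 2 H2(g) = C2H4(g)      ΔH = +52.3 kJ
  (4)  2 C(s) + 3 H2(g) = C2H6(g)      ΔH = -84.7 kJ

(1) as written: +37.3 kJ
(2) reversed: +92.3 kJ
(3) × 3: (3)·(+52.3) = +156.9 kJ
(4) reversed: +84.7 kJ
ΔH = (1)·(+37.3) + (-1)·(-92.3) + (3)·(+52.3) + (-1)·(-84.7) = 371.2 kJ

ΔH = 371.2 kJ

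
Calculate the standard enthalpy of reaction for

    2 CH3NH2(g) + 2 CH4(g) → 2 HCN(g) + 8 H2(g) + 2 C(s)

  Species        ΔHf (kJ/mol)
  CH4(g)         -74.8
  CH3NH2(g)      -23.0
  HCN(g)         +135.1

ΔHrxn = 465.8 kJ/mol

Products: 2·(+135.1) + 8·(+0.0) + 2·(+0.0) = +270.2
Reactants: 2·(-23.0) + 2·(-74.8) = -195.6
ΔHrxn = (+270.2) − (-195.6) = 465.8 kJ/mol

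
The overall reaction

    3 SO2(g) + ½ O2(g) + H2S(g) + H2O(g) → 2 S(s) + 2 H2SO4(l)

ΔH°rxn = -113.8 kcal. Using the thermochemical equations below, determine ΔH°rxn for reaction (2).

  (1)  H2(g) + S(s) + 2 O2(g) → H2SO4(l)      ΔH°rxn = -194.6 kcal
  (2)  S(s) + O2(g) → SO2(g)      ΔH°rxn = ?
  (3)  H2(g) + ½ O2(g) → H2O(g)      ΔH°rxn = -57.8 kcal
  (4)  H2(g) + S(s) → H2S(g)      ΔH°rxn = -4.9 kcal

ΔH°rxn = -70.9 kcal

(1) × 2: (2)·(-194.6) = -389.2 kcal
(2) reversed and × 3: contributes −3·x
(3) reversed: +57.8 kcal
(4) reversed: +4.9 kcal
-113.8 = (-389.2) + (+57.8) + (+4.9) − 3·x
x = (-113.8 − (-326.5)) / (-3) = -70.9 kcal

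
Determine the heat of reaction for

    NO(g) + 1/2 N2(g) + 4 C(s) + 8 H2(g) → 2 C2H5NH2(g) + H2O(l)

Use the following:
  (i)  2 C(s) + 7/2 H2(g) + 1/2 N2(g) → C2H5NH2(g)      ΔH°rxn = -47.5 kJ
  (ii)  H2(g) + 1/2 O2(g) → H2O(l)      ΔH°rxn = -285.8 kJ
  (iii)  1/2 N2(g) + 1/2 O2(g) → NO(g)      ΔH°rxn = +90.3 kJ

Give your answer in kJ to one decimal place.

ΔH°rxn = -471.1 kJ

(i) × 2 (×2 to match 2 C2H5NH2(g) in the target): (2)·(-47.5) = -95.0 kJ
(ii) as written (H2O(l) already on the product side): -285.8 kJ
(iii) reversed (reverse to put NO(g) on the reactant side): -90.3 kJ
ΔH°rxn = (-95.0) + (-285.8) + (-90.3) = -471.1 kJ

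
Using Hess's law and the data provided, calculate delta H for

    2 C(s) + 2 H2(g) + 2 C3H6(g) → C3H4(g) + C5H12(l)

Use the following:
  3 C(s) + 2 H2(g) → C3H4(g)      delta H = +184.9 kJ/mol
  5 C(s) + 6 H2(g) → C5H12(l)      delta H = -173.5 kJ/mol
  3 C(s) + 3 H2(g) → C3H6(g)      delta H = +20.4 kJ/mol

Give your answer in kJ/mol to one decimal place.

delta H = -29.4 kJ/mol

equation 1 as written (C3H4(g) already on the product side): +184.9 kJ/mol
equation 2 as written (C5H12(l) already on the product side): -173.5 kJ/mol
equation 3 reversed and × 2 (C3H6(g) must end up as a reactant; scale by 2 for the 2 C3H6(g)): (-2)·(+20.4) = -40.8 kJ/mol
Since enthalpy is a state function, delta H = (1)·(+184.9) + (1)·(-173.5) + (-2)·(+20.4) = -29.4 kJ/mol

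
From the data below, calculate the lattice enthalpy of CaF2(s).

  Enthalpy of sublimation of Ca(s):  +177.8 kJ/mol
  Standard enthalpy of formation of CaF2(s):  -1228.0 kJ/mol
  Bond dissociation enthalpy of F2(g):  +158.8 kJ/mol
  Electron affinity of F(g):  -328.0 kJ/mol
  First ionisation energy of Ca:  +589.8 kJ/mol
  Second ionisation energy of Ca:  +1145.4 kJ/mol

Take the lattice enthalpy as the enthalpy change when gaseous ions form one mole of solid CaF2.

U = -2643.8 kJ/mol

ΔHf° = 1·ΔHsub + 1·(ΣIE) + 1·D(F2) + 2·EA + U
-1228.0 = 1·(+177.8) + 1·(+1735.2) + 1·(+158.8) + 2·(-328.0) + U
U = -1228.0 − (+1415.8) = -2643.8 kJ/mol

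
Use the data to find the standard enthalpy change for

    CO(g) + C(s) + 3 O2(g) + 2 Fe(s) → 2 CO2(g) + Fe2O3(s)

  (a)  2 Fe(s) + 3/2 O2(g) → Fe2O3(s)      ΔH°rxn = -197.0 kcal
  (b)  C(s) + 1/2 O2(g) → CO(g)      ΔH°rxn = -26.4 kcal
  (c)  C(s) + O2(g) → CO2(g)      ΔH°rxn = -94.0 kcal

(a) as written (Fe2O3(s) already on the product side): -197.0 kcal
(b) reversed (CO(g) must end up as a reactant): +26.4 kcal
(c) × 2 (scale by 2 for the 2 CO2(g)): (2)·(-94.0) = -188.0 kcal
ΔH°rxn = (1)·(-197.0) + (-1)·(-26.4) + (2)·(-94.0) = -358.6 kcal

ΔH°rxn = -358.6 kcal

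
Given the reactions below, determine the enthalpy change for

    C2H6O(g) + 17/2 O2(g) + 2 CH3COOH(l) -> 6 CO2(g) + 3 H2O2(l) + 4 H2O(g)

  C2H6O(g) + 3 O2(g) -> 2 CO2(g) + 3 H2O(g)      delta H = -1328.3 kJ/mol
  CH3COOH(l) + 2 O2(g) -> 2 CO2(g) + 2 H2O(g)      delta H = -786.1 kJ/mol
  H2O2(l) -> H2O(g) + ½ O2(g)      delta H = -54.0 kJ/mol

equation 1 as written: -1328.3 kJ/mol
equation 2 × 2: (2)·(-786.1) = -1572.2 kJ/mol
equation 3 reversed and × 3: (-3)·(-54.0) = +162.0 kJ/mol
Since enthalpy is a state function, delta H = (1)·(-1328.3) + (2)·(-786.1) + (-3)·(-54.0) = -2738.5 kJ/mol

delta H = -2738.5 kJ/mol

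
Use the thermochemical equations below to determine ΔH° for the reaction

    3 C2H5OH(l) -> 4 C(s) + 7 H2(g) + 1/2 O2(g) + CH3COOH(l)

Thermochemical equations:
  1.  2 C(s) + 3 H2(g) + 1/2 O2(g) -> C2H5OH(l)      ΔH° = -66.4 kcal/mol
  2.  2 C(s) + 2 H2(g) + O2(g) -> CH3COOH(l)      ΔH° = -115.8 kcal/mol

eq. 1 reversed and × 3 (C2H5OH(l) must end up as a reactant; ×3 to match 3 C2H5OH(l) in the target): (-3)·(-66.4) = +199.2 kcal/mol
eq. 2 as written (CH3COOH(l) already on the product side): -115.8 kcal/mol
Combining the equations, ΔH° = (-3)·(-66.4) + (1)·(-115.8) = 83.4 kcal/mol

ΔH° = 83.4 kcal/mol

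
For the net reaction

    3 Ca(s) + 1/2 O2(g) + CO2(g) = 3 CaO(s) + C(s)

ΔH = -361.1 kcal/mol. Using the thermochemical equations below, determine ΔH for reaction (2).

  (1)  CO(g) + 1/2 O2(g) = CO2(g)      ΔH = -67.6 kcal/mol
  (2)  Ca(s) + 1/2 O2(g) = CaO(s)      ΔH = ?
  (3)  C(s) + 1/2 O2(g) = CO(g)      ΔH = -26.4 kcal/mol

(1) reversed: +67.6 kcal/mol
(2) × 3: contributes 3·x
(3) reversed: +26.4 kcal/mol
-361.1 = (+67.6) + (+26.4) + 3·x
x = (-361.1 − (+94.0)) / (3) = -151.7 kcal/mol

ΔH = -151.7 kcal/mol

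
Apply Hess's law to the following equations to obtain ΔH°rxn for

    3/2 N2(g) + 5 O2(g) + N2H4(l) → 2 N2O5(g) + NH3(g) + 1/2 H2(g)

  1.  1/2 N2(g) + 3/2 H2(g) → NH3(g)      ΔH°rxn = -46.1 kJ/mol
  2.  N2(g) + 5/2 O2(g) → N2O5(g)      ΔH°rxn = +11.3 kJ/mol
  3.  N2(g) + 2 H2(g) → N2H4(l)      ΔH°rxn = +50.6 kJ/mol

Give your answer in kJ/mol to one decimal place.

ΔH°rxn = -74.1 kJ/mol

eq. 1 as written: -46.1 kJ/mol
eq. 2 × 2: (2)·(+11.3) = +22.6 kJ/mol
eq. 3 reversed: -50.6 kJ/mol
By Hess's law, ΔH°rxn = (1)·(-46.1) + (2)·(+11.3) + (-1)·(+50.6) = -74.1 kJ/mol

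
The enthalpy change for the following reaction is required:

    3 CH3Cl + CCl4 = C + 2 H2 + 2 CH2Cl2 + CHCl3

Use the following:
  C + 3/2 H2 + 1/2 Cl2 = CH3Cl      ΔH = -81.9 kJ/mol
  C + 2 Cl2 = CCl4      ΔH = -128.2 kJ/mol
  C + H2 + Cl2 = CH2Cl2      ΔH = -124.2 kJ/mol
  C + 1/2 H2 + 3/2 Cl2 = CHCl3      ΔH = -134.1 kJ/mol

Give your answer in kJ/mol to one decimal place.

ΔH = -8.6 kJ/mol

equation 1 reversed and × 3: (-3)·(-81.9) = +245.7 kJ/mol
equation 2 reversed: +128.2 kJ/mol
equation 3 × 2: (2)·(-124.2) = -248.4 kJ/mol
equation 4 as written: -134.1 kJ/mol
ΔH = (-3)·(-81.9) + (-1)·(-128.2) + (2)·(-124.2) + (1)·(-134.1) = -8.6 kJ/mol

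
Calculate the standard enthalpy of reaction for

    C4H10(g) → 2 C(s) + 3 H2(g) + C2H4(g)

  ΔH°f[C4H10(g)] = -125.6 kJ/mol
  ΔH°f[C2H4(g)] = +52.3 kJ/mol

Products: 2·(+0.0) + 3·(+0.0) + 1·(+52.3) = +52.3
Reactants: 1·(-125.6) = -125.6
ΔHrxn = (+52.3) − (-125.6) = 177.9 kJ/mol

ΔHrxn = 177.9 kJ/mol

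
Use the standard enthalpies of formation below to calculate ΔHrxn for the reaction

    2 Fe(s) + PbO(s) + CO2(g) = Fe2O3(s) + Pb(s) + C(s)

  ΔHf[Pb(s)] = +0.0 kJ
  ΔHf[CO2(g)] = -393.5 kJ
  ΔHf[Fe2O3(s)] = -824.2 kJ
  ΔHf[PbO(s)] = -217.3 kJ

Products: 1·(-824.2) + 1·(+0.0) + 1·(+0.0) = -824.2
Reactants: 2·(+0.0) + 1·(-217.3) + 1·(-393.5) = -610.8
ΔHrxn = (-824.2) − (-610.8) = -213.4 kJ

ΔHrxn = -213.4 kJ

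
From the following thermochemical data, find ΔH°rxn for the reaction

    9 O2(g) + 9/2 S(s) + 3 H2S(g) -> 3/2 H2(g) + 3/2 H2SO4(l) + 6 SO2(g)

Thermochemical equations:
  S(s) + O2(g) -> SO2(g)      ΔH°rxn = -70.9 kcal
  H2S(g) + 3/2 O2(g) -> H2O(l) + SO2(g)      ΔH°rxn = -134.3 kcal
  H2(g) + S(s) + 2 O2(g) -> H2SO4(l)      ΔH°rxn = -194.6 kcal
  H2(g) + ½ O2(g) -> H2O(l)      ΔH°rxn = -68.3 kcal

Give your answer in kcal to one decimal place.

ΔH°rxn = -702.6 kcal

equation 1 × 3: (3)·(-70.9) = -212.7 kcal
equation 2 × 3: (3)·(-134.3) = -402.9 kcal
equation 3 × 3/2: (3/2)·(-194.6) = -291.9 kcal
equation 4 reversed and × 3: (-3)·(-68.3) = +204.9 kcal
ΔH°rxn = (3)·(-70.9) + (3)·(-134.3) + (3/2)·(-194.6) + (-3)·(-68.3) = -702.6 kcal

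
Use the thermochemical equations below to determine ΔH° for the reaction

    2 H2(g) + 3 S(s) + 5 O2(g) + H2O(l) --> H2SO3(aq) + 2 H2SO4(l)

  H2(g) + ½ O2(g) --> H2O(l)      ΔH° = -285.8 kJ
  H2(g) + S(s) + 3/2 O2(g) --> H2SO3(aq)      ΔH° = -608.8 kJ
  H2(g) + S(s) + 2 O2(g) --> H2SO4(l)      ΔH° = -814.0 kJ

ΔH° = -1951.0 kJ

equation 1 reversed (reverse to put H2O(l) on the reactant side): +285.8 kJ
equation 2 as written (H2SO3(aq) already on the product side): -608.8 kJ
equation 3 × 2 (scale by 2 for the 2 H2SO4(l)): (2)·(-814.0) = -1628.0 kJ
Since enthalpy is a state function, ΔH° = (+285.8) + (-608.8) + (-1628.0) = -1951.0 kJ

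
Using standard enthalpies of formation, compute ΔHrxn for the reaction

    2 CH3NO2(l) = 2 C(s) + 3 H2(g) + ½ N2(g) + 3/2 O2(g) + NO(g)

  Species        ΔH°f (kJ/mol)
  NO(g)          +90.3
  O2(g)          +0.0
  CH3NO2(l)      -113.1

ΔHrxn = 316.5 kJ/mol

ΔH°rxn = Σ nΔHf°(products) − Σ nΔHf°(reactants).
Products: 2·(+0.0) + 3·(+0.0) + 1/2·(+0.0) + 3/2·(+0.0) + 1·(+90.3) = +90.3
Reactants: 2·(-113.1) = -226.2
ΔHrxn = (+90.3) − (-226.2) = 316.5 kJ/mol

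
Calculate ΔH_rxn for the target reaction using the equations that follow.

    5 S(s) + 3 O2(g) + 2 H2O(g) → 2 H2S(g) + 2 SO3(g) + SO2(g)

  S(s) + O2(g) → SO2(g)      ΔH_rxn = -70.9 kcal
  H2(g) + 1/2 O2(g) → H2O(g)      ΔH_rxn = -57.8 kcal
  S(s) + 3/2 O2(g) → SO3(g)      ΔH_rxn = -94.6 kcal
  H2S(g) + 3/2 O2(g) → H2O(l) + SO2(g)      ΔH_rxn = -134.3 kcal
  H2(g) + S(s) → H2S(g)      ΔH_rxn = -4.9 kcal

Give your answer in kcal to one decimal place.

equation 1 as written: -70.9 kcal
equation 2 reversed and × 2 (reverse to put H2O(g) on the reactant side; scale by 2 for the 2 H2O(g)): (-2)·(-57.8) = +115.6 kcal
equation 3 × 2 (×2 to match 2 SO3(g) in the target): (2)·(-94.6) = -189.2 kcal
equation 4: not needed (H2O(l) appears nowhere else).
equation 5 × 2: (2)·(-4.9) = -9.8 kcal
ΔH_rxn = (1)·(-70.9) + (-2)·(-57.8) + (2)·(-94.6) + (2)·(-4.9) = -154.3 kcal

ΔH_rxn = -154.3 kcal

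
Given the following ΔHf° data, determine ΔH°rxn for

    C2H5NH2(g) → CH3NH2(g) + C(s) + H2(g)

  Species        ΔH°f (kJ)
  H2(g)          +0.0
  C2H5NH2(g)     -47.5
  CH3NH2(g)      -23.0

ΔH°rxn = Σ nΔHf°(products) − Σ nΔHf°(reactants).
Products: 1·(-23.0) + 1·(+0.0) + 1·(+0.0) = -23.0
Reactants: 1·(-47.5) = -47.5
ΔH°rxn = (-23.0) − (-47.5) = 24.5 kJ

ΔH°rxn = 24.5 kJ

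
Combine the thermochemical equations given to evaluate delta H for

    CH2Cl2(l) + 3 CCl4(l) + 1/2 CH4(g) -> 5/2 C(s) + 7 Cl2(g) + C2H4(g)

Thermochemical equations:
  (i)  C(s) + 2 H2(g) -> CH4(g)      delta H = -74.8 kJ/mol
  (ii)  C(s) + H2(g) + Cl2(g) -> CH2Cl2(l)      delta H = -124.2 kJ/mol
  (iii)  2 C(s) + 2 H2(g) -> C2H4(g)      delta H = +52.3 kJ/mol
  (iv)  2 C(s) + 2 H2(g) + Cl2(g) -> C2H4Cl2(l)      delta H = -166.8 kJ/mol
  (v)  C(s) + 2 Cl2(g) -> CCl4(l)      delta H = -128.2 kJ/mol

(i) reversed and × 1/2: (-1/2)·(-74.8) = +37.4 kJ/mol
(ii) reversed: +124.2 kJ/mol
(iii) as written: +52.3 kJ/mol
(iv): not needed.
(v) reversed and × 3: (-3)·(-128.2) = +384.6 kJ/mol
delta H = (+37.4) + (+124.2) + (+52.3) + (+384.6) = 598.5 kJ/mol

delta H = 598.5 kJ/mol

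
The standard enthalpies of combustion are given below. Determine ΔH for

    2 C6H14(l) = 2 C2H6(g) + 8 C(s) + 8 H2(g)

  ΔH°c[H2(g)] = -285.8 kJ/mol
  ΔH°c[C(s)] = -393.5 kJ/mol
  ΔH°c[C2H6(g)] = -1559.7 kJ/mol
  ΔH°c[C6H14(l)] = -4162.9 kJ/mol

ΔH = 228.0 kJ/mol

With combustion enthalpies, reactants minus products:
= [2·(-4162.9)] − [2·(-1559.7) + 8·(-393.5) + 8·(-285.8)]
= 228.0 kJ/mol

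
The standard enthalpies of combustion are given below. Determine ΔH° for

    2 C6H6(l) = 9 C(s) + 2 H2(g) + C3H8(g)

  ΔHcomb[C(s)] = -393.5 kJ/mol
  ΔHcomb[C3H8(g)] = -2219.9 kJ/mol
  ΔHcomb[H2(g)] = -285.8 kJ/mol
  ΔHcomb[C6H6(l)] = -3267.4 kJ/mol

ΔH° = -201.8 kJ/mol

With combustion enthalpies, reactants minus products:
= [2·(-3267.4)] − [9·(-393.5) + 2·(-285.8) + 1·(-2219.9)]
= -201.8 kJ/mol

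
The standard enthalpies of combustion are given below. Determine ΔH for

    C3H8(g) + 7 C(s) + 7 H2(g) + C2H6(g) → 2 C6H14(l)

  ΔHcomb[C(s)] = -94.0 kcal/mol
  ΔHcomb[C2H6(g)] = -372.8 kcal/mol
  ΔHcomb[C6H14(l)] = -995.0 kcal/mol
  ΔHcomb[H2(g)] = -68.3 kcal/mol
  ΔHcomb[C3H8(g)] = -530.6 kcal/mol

With combustion enthalpies, reactants minus products:
= [1·(-530.6) + 7·(-94.0) + 7·(-68.3) + 1·(-372.8)] − [2·(-995.0)]
= -49.5 kcal/mol

ΔH = -49.5 kcal/mol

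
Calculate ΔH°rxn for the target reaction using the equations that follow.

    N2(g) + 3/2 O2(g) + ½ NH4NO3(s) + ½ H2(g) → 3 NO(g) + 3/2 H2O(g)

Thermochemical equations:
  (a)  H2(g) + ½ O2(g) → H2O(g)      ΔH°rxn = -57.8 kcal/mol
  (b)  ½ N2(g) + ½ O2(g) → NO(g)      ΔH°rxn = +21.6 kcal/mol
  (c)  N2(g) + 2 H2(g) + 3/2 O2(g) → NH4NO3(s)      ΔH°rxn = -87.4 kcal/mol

(a) × 3/2: (3/2)·(-57.8) = -86.7 kcal/mol
(b) × 3: (3)·(+21.6) = +64.8 kcal/mol
(c) reversed and × 1/2: (-1/2)·(-87.4) = +43.7 kcal/mol
ΔH°rxn = (-86.7) + (+64.8) + (+43.7) = 21.8 kcal/mol

ΔH°rxn = 21.8 kcal/mol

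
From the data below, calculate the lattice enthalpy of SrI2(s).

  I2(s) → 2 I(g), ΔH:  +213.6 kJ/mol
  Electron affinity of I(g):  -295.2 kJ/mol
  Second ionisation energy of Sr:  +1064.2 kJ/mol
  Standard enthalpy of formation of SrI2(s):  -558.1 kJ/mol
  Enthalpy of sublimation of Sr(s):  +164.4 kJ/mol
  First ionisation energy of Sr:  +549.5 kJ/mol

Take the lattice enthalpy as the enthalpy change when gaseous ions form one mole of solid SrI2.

ΔHf° = 1·ΔHsub + 1·(ΣIE) + 1·D(I2) + 2·EA + U
-558.1 = 1·(+164.4) + 1·(+1613.7) + 1·(+213.6) + 2·(-295.2) + U
U = -558.1 − (+1401.3) = -1959.4 kJ/mol

U = -1959.4 kJ/mol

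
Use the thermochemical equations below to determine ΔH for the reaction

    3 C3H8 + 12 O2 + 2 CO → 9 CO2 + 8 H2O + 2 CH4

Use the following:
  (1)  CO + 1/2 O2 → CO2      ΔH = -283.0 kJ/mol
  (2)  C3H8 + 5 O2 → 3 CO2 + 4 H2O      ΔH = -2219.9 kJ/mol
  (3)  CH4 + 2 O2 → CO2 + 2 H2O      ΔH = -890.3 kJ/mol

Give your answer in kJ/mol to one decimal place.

ΔH = -5445.1 kJ/mol

(1) × 2: (2)·(-283.0) = -566.0 kJ/mol
(2) × 3: (3)·(-2219.9) = -6659.7 kJ/mol
(3) reversed and × 2: (-2)·(-890.3) = +1780.6 kJ/mol
Combining the equations, ΔH = (-566.0) + (-6659.7) + (+1780.6) = -5445.1 kJ/mol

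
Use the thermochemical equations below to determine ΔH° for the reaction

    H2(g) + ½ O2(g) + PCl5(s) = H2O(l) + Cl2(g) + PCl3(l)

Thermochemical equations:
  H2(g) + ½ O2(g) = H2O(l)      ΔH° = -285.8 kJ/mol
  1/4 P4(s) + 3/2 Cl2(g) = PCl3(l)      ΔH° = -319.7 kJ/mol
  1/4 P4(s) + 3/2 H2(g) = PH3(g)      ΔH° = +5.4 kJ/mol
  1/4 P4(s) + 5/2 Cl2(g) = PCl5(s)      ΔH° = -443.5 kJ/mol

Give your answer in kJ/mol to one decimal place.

equation 1 as written: -285.8 kJ/mol
equation 2 as written: -319.7 kJ/mol
equation 3: not needed.
equation 4 reversed: +443.5 kJ/mol
ΔH° = (1)·(-285.8) + (1)·(-319.7) + (-1)·(-443.5) = -162.0 kJ/mol

ΔH° = -162.0 kJ/mol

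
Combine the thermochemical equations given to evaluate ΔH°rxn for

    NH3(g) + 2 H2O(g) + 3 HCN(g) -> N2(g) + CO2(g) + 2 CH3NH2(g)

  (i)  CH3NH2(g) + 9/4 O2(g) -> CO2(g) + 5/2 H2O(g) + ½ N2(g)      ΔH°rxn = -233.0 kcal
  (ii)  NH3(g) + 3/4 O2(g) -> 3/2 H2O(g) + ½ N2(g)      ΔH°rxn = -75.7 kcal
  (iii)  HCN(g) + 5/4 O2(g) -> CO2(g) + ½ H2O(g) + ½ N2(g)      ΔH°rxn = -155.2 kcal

(i) reversed and × 2 (CH3NH2(g) must end up as a product; scale by 2 for the 2 CH3NH2(g)): (-2)·(-233.0) = +466.0 kcal
(ii) as written (NH3(g) already on the reactant side): -75.7 kcal
(iii) × 3 (scale by 3 for the 3 HCN(g)): (3)·(-155.2) = -465.6 kcal
ΔH°rxn = (-2)·(-233.0) + (1)·(-75.7) + (3)·(-155.2) = -75.3 kcal

ΔH°rxn = -75.3 kcal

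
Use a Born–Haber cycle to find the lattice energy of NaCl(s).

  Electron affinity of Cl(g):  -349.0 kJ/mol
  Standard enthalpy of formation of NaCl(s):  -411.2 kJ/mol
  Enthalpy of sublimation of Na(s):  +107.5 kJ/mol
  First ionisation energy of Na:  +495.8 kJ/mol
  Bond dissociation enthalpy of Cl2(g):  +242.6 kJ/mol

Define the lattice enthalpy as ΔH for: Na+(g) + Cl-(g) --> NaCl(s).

U = -786.8 kJ/mol

ΔHf° = 1·ΔHsub + 1·(ΣIE) + 1/2·D(Cl2) + 1·EA + U
-411.2 = 1·(+107.5) + 1·(+495.8) + 1/2·(+242.6) + 1·(-349.0) + U
U = -411.2 − (+375.6) = -786.8 kJ/mol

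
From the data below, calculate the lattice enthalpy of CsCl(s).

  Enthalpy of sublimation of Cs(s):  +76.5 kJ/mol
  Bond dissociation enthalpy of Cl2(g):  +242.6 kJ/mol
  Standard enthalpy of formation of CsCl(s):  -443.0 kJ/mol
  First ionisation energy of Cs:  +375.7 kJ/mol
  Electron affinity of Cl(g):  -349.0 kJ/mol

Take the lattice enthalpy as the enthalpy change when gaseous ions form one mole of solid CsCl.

ΔHf° = 1·ΔHsub + 1·(ΣIE) + 1/2·D(Cl2) + 1·EA + U
-443.0 = 1·(+76.5) + 1·(+375.7) + 1/2·(+242.6) + 1·(-349.0) + U
U = -443.0 − (+224.5) = -667.5 kJ/mol

U = -667.5 kJ/mol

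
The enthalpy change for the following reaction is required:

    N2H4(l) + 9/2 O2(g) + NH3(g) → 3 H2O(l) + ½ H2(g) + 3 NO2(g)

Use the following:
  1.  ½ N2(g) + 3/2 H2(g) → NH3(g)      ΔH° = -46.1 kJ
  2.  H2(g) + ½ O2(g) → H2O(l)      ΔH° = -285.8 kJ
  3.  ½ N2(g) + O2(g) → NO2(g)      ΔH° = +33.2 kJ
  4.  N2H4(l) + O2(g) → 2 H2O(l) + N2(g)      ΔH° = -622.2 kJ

eq. 1 reversed (NH3(g) must end up as a reactant): +46.1 kJ
eq. 2 as written: -285.8 kJ
eq. 3 × 3 (scale by 3 for the 3 NO2(g)): (3)·(+33.2) = +99.6 kJ
eq. 4 as written (N2H4(l) already on the reactant side): -622.2 kJ
By Hess's law, ΔH° = (+46.1) + (-285.8) + (+99.6) + (-622.2) = -762.3 kJ

ΔH° = -762.3 kJ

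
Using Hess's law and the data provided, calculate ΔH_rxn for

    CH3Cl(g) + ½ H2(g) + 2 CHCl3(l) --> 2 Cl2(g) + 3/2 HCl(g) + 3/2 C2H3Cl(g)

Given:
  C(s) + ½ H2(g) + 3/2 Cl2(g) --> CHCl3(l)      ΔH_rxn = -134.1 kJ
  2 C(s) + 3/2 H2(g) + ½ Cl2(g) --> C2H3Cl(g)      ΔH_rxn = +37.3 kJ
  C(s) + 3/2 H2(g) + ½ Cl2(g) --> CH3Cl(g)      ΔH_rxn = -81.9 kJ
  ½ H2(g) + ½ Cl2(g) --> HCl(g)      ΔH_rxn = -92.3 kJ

equation 1 reversed and × 2: (-2)·(-134.1) = +268.2 kJ
equation 2 × 3/2: (3/2)·(+37.3) = +55.95 kJ
equation 3 reversed: +81.9 kJ
equation 4 × 3/2: (3/2)·(-92.3) = -138.45 kJ
ΔH_rxn = (+268.2) + (+55.95) + (+81.9) + (-138.45) = 267.6 kJ

ΔH_rxn = 267.6 kJ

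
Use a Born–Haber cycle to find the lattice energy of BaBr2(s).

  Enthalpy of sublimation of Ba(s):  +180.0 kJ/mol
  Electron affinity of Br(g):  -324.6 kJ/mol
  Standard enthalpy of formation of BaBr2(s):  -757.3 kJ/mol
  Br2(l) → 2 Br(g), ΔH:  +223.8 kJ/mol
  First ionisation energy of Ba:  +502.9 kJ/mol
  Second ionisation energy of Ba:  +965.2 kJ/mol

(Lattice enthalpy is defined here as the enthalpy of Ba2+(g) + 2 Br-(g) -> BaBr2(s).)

U = -1980.0 kJ/mol

ΔHf° = 1·ΔHsub + 1·(ΣIE) + 1·D(Br2) + 2·EA + U
-757.3 = 1·(+180.0) + 1·(+1468.1) + 1·(+223.8) + 2·(-324.6) + U
U = -757.3 − (+1222.7) = -1980.0 kJ/mol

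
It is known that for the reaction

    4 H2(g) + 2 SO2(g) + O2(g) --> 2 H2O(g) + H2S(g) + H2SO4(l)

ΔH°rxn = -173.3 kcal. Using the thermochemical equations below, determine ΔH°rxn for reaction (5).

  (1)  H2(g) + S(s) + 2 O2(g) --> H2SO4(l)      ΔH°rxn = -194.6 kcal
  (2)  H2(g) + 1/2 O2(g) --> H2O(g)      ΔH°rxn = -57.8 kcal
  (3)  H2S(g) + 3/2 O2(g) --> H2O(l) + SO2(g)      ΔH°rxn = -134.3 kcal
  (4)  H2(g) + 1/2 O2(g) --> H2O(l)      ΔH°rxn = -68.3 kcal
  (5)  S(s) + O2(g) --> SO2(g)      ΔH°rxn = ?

ΔH°rxn = -70.9 kcal

(1) as written (H2SO4(l) already on the product side): -194.6 kcal
(2) × 2 (scale by 2 for the 2 H2O(g)): (2)·(-57.8) = -115.6 kcal
(3) reversed (reverse to put H2S(g) on the product side): +134.3 kcal
(4) as written: -68.3 kcal
(5) reversed: contributes −x
-173.3 = (-194.6) + (-115.6) + (+134.3) + (-68.3) − x
x = (-173.3 − (-244.2)) / (-1) = -70.9 kcal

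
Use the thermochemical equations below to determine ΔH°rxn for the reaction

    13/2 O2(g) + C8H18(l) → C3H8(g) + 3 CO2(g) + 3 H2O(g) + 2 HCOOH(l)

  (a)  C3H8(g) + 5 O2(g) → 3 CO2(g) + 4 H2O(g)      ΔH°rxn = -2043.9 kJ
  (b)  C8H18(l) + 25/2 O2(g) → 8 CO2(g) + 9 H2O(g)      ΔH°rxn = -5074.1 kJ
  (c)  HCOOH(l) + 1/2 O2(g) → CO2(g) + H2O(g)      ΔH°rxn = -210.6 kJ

ΔH°rxn = -2609.0 kJ

(a) reversed (C3H8(g) must end up as a product): +2043.9 kJ
(b) as written (C8H18(l) already on the reactant side): -5074.1 kJ
(c) reversed and × 2 (reverse to put HCOOH(l) on the product side; scale by 2 for the 2 HCOOH(l)): (-2)·(-210.6) = +421.2 kJ
ΔH°rxn = (+2043.9) + (-5074.1) + (+421.2) = -2609.0 kJ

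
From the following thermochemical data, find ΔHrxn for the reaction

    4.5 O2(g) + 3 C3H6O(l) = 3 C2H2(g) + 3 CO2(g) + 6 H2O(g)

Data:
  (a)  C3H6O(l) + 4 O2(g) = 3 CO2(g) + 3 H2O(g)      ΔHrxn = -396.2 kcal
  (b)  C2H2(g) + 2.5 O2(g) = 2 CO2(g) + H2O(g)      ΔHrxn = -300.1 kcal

ΔHrxn = -288.3 kcal

(a) × 3: (3)·(-396.2) = -1188.6 kcal
(b) reversed and × 3: (-3)·(-300.1) = +900.3 kcal
By Hess's law, ΔHrxn = (-1188.6) + (+900.3) = -288.3 kcal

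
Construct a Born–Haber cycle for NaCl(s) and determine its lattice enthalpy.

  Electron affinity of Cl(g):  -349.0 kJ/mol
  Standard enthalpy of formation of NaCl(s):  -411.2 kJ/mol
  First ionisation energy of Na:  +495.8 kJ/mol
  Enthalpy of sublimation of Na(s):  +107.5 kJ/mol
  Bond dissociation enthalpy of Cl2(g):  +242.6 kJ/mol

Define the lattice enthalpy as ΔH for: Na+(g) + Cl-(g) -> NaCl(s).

ΔHf° = 1·ΔHsub + 1·(ΣIE) + 1/2·D(Cl2) + 1·EA + U
-411.2 = 1·(+107.5) + 1·(+495.8) + 1/2·(+242.6) + 1·(-349.0) + U
U = -411.2 − (+375.6) = -786.8 kJ/mol

U = -786.8 kJ/mol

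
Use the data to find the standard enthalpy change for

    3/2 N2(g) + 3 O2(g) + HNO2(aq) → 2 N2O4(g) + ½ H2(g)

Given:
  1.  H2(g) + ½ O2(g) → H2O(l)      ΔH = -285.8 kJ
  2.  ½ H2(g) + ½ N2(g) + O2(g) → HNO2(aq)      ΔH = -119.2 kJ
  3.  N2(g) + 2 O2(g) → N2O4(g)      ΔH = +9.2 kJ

eq. 1: not needed (H2O(l) appears nowhere else).
eq. 2 reversed (HNO2(aq) must end up as a reactant): +119.2 kJ
eq. 3 × 2 (×2 to match 2 N2O4(g) in the target): (2)·(+9.2) = +18.4 kJ
ΔH = (+119.2) + (+18.4) = 137.6 kJ

ΔH = 137.6 kJ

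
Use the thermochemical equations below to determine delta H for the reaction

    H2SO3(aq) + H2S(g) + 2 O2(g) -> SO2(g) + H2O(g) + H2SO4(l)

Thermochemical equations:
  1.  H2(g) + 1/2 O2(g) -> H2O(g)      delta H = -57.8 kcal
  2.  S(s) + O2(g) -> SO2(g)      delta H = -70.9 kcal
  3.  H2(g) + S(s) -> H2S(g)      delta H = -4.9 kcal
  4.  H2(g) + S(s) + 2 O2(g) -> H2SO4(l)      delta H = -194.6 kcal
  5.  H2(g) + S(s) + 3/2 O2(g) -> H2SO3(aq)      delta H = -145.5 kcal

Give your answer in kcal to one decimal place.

delta H = -172.9 kcal

eq. 1 as written: -57.8 kcal
eq. 2 as written: -70.9 kcal
eq. 3 reversed: +4.9 kcal
eq. 4 as written: -194.6 kcal
eq. 5 reversed: +145.5 kcal
delta H = (1)·(-57.8) + (1)·(-70.9) + (-1)·(-4.9) + (1)·(-194.6) + (-1)·(-145.5) = -172.9 kcal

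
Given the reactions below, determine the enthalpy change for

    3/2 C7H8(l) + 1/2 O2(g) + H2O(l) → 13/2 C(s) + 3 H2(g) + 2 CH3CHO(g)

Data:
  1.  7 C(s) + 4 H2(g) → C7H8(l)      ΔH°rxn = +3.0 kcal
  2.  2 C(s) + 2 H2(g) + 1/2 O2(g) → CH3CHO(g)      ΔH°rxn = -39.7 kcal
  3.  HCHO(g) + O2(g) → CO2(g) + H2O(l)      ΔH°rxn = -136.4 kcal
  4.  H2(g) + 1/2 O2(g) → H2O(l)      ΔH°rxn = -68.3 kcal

ΔH°rxn = -15.6 kcal

eq. 1 reversed and × 3/2: (-3/2)·(+3.0) = -4.5 kcal
eq. 2 × 2: (2)·(-39.7) = -79.4 kcal
eq. 3: not needed.
eq. 4 reversed: +68.3 kcal
Summing the manipulated equations, ΔH°rxn = (-4.5) + (-79.4) + (+68.3) = -15.6 kcal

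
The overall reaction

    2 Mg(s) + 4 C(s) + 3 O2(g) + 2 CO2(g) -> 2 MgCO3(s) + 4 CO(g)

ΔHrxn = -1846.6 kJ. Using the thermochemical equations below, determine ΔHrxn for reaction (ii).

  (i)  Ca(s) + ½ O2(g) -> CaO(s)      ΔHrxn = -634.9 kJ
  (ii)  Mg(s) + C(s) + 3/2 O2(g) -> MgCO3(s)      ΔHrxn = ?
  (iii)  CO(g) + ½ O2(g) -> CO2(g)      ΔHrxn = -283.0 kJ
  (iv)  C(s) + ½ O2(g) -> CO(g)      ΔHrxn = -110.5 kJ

(i): not needed (Ca(s) appears nowhere else).
(ii) × 2 (×2 to match 2 MgCO3(s) in the target): contributes 2·x
(iii) reversed and × 2 (reverse to put CO2(g) on the reactant side; scale by 2 for the 2 CO2(g)): (-2)·(-283.0) = +566.0 kJ
(iv) × 2: (2)·(-110.5) = -221.0 kJ
-1846.6 = (+566.0) + (-221.0) + 2·x
x = (-1846.6 − (+345.0)) / (2) = -1095.8 kJ

ΔHrxn = -1095.8 kJ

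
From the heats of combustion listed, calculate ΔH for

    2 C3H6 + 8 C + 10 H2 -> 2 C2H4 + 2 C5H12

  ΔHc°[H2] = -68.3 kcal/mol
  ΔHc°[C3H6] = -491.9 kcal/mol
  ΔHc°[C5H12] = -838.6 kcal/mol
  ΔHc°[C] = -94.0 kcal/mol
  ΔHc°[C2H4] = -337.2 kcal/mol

ΔH = -67.2 kcal/mol

Using ΔH = Σ nΔHc°(reactants) − Σ nΔHc°(products):
= [2·(-491.9) + 8·(-94.0) + 10·(-68.3)] − [2·(-337.2) + 2·(-838.6)]
= -67.2 kcal/mol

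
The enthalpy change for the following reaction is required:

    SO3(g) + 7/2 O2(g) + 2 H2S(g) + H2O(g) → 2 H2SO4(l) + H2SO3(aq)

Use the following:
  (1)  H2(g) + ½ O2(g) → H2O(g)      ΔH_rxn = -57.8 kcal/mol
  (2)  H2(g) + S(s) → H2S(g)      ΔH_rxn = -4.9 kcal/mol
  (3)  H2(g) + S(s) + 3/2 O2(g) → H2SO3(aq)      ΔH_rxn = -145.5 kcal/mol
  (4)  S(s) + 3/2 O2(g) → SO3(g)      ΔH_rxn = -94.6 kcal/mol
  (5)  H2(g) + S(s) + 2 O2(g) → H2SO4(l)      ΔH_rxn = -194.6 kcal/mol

(1) reversed (reverse to put H2O(g) on the reactant side): +57.8 kcal/mol
(2) reversed and × 2 (reverse to put H2S(g) on the reactant side; ×2 to match 2 H2S(g) in the target): (-2)·(-4.9) = +9.8 kcal/mol
(3) as written (H2SO3(aq) already on the product side): -145.5 kcal/mol
(4) reversed (SO3(g) must end up as a reactant): +94.6 kcal/mol
(5) × 2 (×2 to match 2 H2SO4(l) in the target): (2)·(-194.6) = -389.2 kcal/mol
Combining the equations, ΔH_rxn = (-1)·(-57.8) + (-2)·(-4.9) + (1)·(-145.5) + (-1)·(-94.6) + (2)·(-194.6) = -372.5 kcal/mol

ΔH_rxn = -372.5 kcal/mol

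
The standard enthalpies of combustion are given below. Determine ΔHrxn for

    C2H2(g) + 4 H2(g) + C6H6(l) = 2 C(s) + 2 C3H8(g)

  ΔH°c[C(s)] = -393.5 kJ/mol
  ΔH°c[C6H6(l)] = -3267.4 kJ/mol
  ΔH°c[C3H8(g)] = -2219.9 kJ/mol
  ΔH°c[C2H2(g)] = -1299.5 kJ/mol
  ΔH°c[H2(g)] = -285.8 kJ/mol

With combustion enthalpies, reactants minus products:
= [1·(-1299.5) + 4·(-285.8) + 1·(-3267.4)] − [2·(-393.5) + 2·(-2219.9)]
= -483.3 kJ/mol

ΔHrxn = -483.3 kJ/mol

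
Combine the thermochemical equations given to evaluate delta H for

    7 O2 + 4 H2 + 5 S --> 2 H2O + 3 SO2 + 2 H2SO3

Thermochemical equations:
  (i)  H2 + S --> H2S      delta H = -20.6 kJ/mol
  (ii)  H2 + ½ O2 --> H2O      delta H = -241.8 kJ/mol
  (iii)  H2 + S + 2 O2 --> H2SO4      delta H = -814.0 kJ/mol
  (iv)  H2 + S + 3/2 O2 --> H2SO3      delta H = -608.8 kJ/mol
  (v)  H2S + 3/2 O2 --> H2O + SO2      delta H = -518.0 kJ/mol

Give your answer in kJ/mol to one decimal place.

(i) × 3: (3)·(-20.6) = -61.8 kJ/mol
(ii) reversed: +241.8 kJ/mol
(iii): not needed (H2SO4 appears nowhere else).
(iv) × 2 (scale by 2 for the 2 H2SO3): (2)·(-608.8) = -1217.6 kJ/mol
(v) × 3 (×3 to match 3 SO2 in the target): (3)·(-518.0) = -1554.0 kJ/mol
Summing the manipulated equations, delta H = (3)·(-20.6) + (-1)·(-241.8) + (2)·(-608.8) + (3)·(-518.0) = -2591.6 kJ/mol

delta H = -2591.6 kJ/mol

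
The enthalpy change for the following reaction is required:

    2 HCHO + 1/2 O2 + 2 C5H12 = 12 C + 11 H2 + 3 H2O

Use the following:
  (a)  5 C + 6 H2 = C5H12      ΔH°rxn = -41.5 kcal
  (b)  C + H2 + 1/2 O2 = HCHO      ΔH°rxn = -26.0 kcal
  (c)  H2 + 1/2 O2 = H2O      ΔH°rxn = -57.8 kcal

(a) reversed and × 2 (C5H12 must end up as a reactant; ×2 to match 2 C5H12 in the target): (-2)·(-41.5) = +83.0 kcal
(b) reversed and × 2 (HCHO must end up as a reactant; ×2 to match 2 HCHO in the target): (-2)·(-26.0) = +52.0 kcal
(c) × 3 (scale by 3 for the 3 H2O): (3)·(-57.8) = -173.4 kcal
ΔH°rxn = (+83.0) + (+52.0) + (-173.4) = -38.4 kcal

ΔH°rxn = -38.4 kcal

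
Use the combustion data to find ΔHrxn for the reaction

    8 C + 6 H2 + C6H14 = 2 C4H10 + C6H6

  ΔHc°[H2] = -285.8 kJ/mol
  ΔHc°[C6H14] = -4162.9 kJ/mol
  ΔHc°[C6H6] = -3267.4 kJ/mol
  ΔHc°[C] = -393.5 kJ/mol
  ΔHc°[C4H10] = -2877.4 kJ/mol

With combustion enthalpies, reactants minus products:
= [8·(-393.5) + 6·(-285.8) + 1·(-4162.9)] − [2·(-2877.4) + 1·(-3267.4)]
= -3.5 kJ/mol

ΔHrxn = -3.5 kJ/mol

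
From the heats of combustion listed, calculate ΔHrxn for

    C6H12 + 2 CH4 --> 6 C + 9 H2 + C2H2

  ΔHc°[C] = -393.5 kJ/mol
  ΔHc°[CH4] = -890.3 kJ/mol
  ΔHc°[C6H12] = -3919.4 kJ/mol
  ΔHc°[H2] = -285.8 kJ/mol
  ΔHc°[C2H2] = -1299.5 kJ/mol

Using ΔH = Σ nΔHc°(reactants) − Σ nΔHc°(products):
= [1·(-3919.4) + 2·(-890.3)] − [6·(-393.5) + 9·(-285.8) + 1·(-1299.5)]
= 532.7 kJ/mol

ΔHrxn = 532.7 kJ/mol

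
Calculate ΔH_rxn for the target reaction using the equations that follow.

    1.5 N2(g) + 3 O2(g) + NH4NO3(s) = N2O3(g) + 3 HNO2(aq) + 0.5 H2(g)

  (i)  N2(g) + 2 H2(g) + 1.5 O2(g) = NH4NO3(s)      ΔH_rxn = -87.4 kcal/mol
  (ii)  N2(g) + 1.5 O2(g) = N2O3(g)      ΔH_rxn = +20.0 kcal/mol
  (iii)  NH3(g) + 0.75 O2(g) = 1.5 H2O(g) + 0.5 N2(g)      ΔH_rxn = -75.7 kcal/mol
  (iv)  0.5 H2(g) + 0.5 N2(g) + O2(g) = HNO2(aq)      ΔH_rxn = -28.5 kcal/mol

ΔH_rxn = 21.9 kcal/mol

(i) reversed: +87.4 kcal/mol
(ii) as written: +20.0 kcal/mol
(iii): not needed.
(iv) × 3: (3)·(-28.5) = -85.5 kcal/mol
ΔH_rxn = (-1)·(-87.4) + (1)·(+20.0) + (3)·(-28.5) = 21.9 kcal/mol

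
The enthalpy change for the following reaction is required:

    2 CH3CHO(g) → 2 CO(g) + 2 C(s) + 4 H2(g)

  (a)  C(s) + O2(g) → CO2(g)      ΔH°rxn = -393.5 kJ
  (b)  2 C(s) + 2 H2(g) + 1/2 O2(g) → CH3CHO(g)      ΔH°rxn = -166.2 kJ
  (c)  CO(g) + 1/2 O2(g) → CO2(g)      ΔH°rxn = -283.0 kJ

(a) × 2: (2)·(-393.5) = -787.0 kJ
(b) reversed and × 2: (-2)·(-166.2) = +332.4 kJ
(c) reversed and × 2: (-2)·(-283.0) = +566.0 kJ
ΔH°rxn = (2)·(-393.5) + (-2)·(-166.2) + (-2)·(-283.0) = 111.4 kJ

ΔH°rxn = 111.4 kJ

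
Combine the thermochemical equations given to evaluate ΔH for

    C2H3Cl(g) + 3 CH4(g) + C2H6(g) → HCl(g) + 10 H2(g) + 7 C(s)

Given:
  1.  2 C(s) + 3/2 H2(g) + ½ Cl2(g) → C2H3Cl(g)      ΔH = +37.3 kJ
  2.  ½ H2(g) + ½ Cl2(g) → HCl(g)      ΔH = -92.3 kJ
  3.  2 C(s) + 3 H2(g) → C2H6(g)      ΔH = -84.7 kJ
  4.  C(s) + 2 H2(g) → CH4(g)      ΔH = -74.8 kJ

eq. 1 reversed (C2H3Cl(g) must end up as a reactant): -37.3 kJ
eq. 2 as written (HCl(g) already on the product side): -92.3 kJ
eq. 3 reversed (reverse to put C2H6(g) on the reactant side): +84.7 kJ
eq. 4 reversed and × 3 (reverse to put CH4(g) on the reactant side; ×3 to match 3 CH4(g) in the target): (-3)·(-74.8) = +224.4 kJ
Summing the manipulated equations, ΔH = (-1)·(+37.3) + (1)·(-92.3) + (-1)·(-84.7) + (-3)·(-74.8) = 179.5 kJ

ΔH = 179.5 kJ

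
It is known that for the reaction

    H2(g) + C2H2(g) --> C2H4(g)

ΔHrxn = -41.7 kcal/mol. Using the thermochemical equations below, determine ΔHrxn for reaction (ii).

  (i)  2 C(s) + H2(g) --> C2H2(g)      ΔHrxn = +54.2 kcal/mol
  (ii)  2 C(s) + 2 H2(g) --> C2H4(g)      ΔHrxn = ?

ΔHrxn = 12.5 kcal/mol

(i) reversed: -54.2 kcal/mol
(ii) as written: contributes x
-41.7 = (-54.2) + x
x = (-41.7 − (-54.2)) / (1) = 12.5 kcal/mol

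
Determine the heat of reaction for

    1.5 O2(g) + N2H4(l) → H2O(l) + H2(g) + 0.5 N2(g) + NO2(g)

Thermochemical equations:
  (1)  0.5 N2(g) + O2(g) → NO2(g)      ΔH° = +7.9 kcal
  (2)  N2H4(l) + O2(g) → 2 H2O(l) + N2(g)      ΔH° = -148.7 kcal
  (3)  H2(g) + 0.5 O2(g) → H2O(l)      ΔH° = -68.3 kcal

ΔH° = -72.5 kcal

(1) as written (NO2(g) already on the product side): +7.9 kcal
(2) as written (N2H4(l) already on the reactant side): -148.7 kcal
(3) reversed (reverse to put H2(g) on the product side): +68.3 kcal
ΔH° = (+7.9) + (-148.7) + (+68.3) = -72.5 kcal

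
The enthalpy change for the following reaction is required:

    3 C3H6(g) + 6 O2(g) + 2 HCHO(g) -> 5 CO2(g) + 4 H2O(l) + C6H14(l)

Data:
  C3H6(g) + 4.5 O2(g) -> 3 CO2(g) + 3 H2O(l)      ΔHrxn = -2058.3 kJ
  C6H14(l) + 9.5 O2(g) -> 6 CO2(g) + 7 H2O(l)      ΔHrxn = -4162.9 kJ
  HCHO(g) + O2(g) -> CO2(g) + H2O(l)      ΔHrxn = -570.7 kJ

equation 1 × 3: (3)·(-2058.3) = -6174.9 kJ
equation 2 reversed: +4162.9 kJ
equation 3 × 2: (2)·(-570.7) = -1141.4 kJ
ΔHrxn = (-6174.9) + (+4162.9) + (-1141.4) = -3153.4 kJ

ΔHrxn = -3153.4 kJ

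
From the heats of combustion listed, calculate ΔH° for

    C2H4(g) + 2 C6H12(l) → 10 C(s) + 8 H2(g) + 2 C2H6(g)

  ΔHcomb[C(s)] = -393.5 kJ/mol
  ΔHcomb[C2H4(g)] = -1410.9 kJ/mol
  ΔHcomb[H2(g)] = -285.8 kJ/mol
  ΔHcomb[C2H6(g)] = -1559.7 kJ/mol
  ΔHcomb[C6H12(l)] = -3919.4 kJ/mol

With combustion enthalpies, reactants minus products:
= [1·(-1410.9) + 2·(-3919.4)] − [10·(-393.5) + 8·(-285.8) + 2·(-1559.7)]
= 91.1 kJ/mol

ΔH° = 91.1 kJ/mol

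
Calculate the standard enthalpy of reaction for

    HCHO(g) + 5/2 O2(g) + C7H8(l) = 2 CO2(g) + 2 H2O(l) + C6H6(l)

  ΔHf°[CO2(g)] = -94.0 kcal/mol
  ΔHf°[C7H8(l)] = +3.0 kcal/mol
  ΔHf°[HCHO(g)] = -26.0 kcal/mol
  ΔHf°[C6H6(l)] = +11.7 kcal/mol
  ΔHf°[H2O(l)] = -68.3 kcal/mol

ΔH°rxn = -289.9 kcal/mol

ΔH°rxn = Σ nΔHf°(products) − Σ nΔHf°(reactants).
Products: 2·(-94.0) + 2·(-68.3) + 1·(+11.7) = -312.9
Reactants: 1·(-26.0) + 5/2·(+0.0) + 1·(+3.0) = -23.0
ΔH°rxn = (-312.9) − (-23.0) = -289.9 kcal/mol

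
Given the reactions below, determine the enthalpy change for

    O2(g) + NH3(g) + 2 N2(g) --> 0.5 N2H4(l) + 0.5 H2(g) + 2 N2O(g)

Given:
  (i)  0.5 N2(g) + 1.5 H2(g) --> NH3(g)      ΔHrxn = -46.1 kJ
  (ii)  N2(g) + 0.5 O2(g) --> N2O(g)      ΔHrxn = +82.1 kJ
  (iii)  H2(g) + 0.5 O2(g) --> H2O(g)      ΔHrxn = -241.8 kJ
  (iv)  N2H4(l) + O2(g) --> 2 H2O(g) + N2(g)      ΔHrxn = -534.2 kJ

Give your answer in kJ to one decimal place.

(i) reversed: +46.1 kJ
(ii) × 2: (2)·(+82.1) = +164.2 kJ
(iii) as written: -241.8 kJ
(iv) reversed and × 1/2: (-1/2)·(-534.2) = +267.1 kJ
ΔHrxn = (-1)·(-46.1) + (2)·(+82.1) + (1)·(-241.8) + (-1/2)·(-534.2) = 235.6 kJ

ΔHrxn = 235.6 kJ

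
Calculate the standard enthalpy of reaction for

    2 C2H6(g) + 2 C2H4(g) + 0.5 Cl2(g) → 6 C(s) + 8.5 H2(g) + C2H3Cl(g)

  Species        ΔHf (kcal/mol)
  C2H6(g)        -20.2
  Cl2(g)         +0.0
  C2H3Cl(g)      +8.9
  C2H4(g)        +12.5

ΔH°rxn = 24.3 kcal/mol

Products: 6·(+0.0) + 17/2·(+0.0) + 1·(+8.9) = +8.9
Reactants: 2·(-20.2) + 2·(+12.5) + 1/2·(+0.0) = -15.4
ΔH°rxn = (+8.9) − (-15.4) = 24.3 kcal/mol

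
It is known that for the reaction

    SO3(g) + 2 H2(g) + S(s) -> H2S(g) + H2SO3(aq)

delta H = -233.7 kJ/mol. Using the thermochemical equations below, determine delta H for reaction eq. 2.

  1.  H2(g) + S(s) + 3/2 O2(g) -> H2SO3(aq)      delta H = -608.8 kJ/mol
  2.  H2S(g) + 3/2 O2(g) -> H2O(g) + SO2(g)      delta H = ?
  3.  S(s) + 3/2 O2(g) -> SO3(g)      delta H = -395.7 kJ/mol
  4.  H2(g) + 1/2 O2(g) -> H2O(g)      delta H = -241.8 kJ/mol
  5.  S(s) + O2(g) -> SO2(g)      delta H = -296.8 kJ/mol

eq. 1 as written (H2SO3(aq) already on the product side): -608.8 kJ/mol
eq. 2 reversed (H2S(g) must end up as a product): contributes −x
eq. 3 reversed (SO3(g) must end up as a reactant): +395.7 kJ/mol
eq. 4 as written: -241.8 kJ/mol
eq. 5 as written: -296.8 kJ/mol
-233.7 = (-608.8) + (+395.7) + (-241.8) + (-296.8) − x
x = (-233.7 − (-751.7)) / (-1) = -518.0 kJ/mol

delta H = -518.0 kJ/mol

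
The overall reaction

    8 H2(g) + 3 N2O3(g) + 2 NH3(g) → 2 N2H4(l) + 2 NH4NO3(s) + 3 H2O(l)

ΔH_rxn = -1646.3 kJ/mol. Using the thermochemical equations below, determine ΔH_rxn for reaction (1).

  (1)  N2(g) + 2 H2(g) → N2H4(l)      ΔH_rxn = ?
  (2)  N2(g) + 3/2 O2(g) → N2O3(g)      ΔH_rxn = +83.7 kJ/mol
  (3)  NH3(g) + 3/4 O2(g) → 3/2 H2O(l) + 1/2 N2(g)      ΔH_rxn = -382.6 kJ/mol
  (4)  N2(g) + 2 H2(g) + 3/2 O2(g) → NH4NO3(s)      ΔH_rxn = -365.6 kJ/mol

(1) × 2 (×2 to match 2 N2H4(l) in the target): contributes 2·x
(2) reversed and × 3 (N2O3(g) must end up as a reactant; ×3 to match 3 N2O3(g) in the target): (-3)·(+83.7) = -251.1 kJ/mol
(3) × 2 (×2 to match 2 NH3(g) in the target): (2)·(-382.6) = -765.2 kJ/mol
(4) × 2 (scale by 2 for the 2 NH4NO3(s)): (2)·(-365.6) = -731.2 kJ/mol
-1646.3 = (-251.1) + (-765.2) + (-731.2) + 2·x
x = (-1646.3 − (-1747.5)) / (2) = 50.6 kJ/mol

ΔH_rxn = 50.6 kJ/mol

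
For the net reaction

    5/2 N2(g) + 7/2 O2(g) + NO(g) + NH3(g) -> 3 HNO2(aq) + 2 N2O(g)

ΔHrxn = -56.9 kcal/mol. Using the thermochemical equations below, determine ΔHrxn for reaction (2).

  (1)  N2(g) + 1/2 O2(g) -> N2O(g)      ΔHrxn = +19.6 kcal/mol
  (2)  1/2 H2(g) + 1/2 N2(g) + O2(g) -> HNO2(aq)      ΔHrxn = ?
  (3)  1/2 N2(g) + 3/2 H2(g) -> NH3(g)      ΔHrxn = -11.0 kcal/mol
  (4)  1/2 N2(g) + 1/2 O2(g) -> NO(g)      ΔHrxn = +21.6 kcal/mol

(1) × 2 (×2 to match 2 N2O(g) in the target): (2)·(+19.6) = +39.2 kcal/mol
(2) × 3 (scale by 3 for the 3 HNO2(aq)): contributes 3·x
(3) reversed (reverse to put NH3(g) on the reactant side): +11.0 kcal/mol
(4) reversed (reverse to put NO(g) on the reactant side): -21.6 kcal/mol
-56.9 = (+39.2) + (+11.0) + (-21.6) + 3·x
x = (-56.9 − (+28.6)) / (3) = -28.5 kcal/mol

ΔHrxn = -28.5 kcal/mol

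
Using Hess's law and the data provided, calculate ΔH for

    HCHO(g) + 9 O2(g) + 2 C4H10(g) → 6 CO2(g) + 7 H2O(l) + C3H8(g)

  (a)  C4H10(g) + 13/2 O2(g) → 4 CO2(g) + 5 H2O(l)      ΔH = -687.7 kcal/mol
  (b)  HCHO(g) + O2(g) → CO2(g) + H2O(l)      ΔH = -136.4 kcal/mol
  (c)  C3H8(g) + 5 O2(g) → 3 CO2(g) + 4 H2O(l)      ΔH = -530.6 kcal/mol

ΔH = -981.2 kcal/mol

(a) × 2: (2)·(-687.7) = -1375.4 kcal/mol
(b) as written: -136.4 kcal/mol
(c) reversed: +530.6 kcal/mol
By Hess's law, ΔH = (2)·(-687.7) + (1)·(-136.4) + (-1)·(-530.6) = -981.2 kcal/mol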